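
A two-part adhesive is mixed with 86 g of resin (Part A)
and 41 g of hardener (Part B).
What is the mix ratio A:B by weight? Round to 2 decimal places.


Mix ratio = mass_A / mass_B
= 86 / 41
= 2.10

2.10


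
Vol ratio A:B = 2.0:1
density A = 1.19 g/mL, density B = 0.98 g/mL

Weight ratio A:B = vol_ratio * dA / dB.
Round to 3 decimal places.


Weight ratio = 2.0 * 1.19 / 0.98
= 2.429

2.429


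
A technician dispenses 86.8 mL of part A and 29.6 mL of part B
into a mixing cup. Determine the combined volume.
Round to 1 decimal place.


Combined volume = 86.8 + 29.6
= 116.4 mL

116.4


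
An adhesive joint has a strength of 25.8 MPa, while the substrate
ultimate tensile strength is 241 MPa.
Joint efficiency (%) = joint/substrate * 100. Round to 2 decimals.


Efficiency = 25.8 / 241 * 100
= 10.71%

10.71


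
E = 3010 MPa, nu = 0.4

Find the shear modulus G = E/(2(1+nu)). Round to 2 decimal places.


G = 3010 / (2 * 1.40)
= 1075.00 MPa

1075.00


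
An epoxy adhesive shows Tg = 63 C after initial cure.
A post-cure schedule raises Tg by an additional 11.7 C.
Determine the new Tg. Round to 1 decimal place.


New Tg = 63 + 11.7
= 74.7 C

74.7


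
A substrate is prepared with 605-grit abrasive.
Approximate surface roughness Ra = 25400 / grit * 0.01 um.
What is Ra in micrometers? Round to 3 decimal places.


Ra = 25400 / 605 * 0.01 = 0.420 um

0.420


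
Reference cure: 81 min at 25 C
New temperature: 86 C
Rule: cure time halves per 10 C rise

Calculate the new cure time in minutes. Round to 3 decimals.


factor = 2^((86-25)/10) = 68.5935
t_new = 81 / 68.5935 = 1.181 min

1.181


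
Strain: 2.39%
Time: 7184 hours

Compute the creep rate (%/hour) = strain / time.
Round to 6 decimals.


Creep rate = 2.39 / 7184
= 0.000333 %/h

0.000333


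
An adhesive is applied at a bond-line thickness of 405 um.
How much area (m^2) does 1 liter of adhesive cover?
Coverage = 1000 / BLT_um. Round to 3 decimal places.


Coverage = 1000 / 405 = 2.469 m^2

2.469


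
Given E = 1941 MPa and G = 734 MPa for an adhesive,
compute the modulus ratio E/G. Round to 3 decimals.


E/G ratio = 1941 / 734 = 2.644

2.644


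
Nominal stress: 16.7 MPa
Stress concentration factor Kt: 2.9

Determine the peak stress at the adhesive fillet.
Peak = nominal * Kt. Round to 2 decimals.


Peak stress = 16.7 * 2.9
= 48.43 MPa

48.43


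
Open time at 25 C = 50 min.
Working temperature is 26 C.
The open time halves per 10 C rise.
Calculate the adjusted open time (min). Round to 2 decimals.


factor = 2^((26 - 25) / 10) = 1.0718
ot = 50 / 1.0718 = 46.65 min

46.65


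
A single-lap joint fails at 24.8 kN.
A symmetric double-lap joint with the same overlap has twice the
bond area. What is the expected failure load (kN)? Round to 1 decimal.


Double-lap load = 2 * 24.8 = 49.6 kN

49.6


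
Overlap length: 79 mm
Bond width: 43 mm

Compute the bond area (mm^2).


Bond area = 79 * 43 = 3397 mm^2

3397


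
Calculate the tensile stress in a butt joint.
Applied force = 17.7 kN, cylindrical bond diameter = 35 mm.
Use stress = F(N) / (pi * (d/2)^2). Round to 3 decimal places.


A = pi * 17.5^2 = 962.1128 mm^2
sigma = 17700.0 / 962.1128 = 18.397 MPa

18.397


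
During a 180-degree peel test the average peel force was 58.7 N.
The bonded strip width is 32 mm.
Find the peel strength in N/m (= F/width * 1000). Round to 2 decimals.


Peel strength = F/width * 1000
= 58.7 / 32 * 1000
= 1834.38 N/m

1834.38


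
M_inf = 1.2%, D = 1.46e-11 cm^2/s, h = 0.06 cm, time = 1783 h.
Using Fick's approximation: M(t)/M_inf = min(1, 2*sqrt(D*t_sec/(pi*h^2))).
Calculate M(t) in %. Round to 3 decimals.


t = 6418800 s
ratio = min(1, 2*sqrt(1.46e-11*6418800/(pi*0.0036)))
= 0.182057
M(t) = 1.2 * 0.182057 = 0.218%

0.218


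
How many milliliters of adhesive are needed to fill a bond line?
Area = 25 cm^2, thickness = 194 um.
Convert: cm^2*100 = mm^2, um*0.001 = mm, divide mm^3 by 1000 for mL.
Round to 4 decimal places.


= (25 * 100) * (194 * 0.001) / 1000
= 0.4850 mL

0.4850


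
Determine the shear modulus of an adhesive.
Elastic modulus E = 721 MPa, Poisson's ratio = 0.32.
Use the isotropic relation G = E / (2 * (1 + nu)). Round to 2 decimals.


G = 721 / (2*(1+0.32)) = 721 / 2.64
= 273.11 MPa

273.11


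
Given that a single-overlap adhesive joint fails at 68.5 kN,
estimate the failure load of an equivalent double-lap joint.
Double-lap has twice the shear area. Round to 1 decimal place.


Double-lap factor = 2
Expected load = 68.5 * 2 = 137.0 kN

137.0


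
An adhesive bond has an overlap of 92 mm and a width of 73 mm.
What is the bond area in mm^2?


Bond area = overlap * width
= 92 * 73
= 6716 mm^2

6716


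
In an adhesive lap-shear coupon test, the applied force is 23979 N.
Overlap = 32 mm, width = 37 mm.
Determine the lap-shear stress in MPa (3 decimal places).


stress = F / (overlap * width)
= 23979 / (32 * 37)
= 20.253 MPa

20.253


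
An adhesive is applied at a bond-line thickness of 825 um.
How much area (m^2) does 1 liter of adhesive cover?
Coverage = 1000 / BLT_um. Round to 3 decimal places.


Coverage = 1000 / 825 = 1.212 m^2

1.212


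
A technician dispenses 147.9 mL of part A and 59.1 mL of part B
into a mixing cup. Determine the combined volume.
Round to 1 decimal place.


Combined volume = 147.9 + 59.1
= 207.0 mL

207.0


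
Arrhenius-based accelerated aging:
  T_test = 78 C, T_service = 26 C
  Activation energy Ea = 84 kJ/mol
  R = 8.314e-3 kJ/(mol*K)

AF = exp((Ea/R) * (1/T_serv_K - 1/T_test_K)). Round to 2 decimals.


T_test_K = 351.15, T_serv_K = 299.15
AF = exp((84/8.314e-3) * (1/299.15 - 1/351.15))
= 148.62

148.62


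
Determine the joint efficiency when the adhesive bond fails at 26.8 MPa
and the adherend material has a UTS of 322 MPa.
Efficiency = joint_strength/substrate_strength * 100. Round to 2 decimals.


Joint efficiency = 26.8 / 322 * 100
= 8.32%

8.32


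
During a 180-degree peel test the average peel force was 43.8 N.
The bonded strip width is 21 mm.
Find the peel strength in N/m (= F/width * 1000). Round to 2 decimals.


Peel strength = F/width * 1000
= 43.8 / 21 * 1000
= 2085.71 N/m

2085.71


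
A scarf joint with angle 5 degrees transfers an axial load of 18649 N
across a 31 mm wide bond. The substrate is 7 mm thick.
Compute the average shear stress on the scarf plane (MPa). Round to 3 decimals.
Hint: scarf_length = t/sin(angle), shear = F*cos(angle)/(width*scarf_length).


scarf_length = 7 / sin(5 deg) = 80.3160 mm
cos(5 deg) = 0.996195
shear stress = 18649 * 0.996195 / (31 * 80.3160)
= 7.462 MPa

7.462


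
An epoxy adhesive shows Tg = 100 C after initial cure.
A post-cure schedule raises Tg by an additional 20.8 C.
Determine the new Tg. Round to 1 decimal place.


New Tg = 100 + 20.8
= 120.8 C

120.8


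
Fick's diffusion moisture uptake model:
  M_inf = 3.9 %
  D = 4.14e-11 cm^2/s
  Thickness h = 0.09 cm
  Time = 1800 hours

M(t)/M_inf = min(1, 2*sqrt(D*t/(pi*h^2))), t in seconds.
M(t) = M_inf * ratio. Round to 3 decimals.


t_sec = 1800 * 3600 = 6480000
ratio = 2*sqrt(4.14e-11*6480000/(pi*0.09^2))
= min(1, 0.205353)
= 0.205353
M(t) = 3.9 * 0.205353 = 0.801 %

0.801


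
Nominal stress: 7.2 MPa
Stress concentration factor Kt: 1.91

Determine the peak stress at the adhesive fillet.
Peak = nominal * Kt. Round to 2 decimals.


Peak stress = 7.2 * 1.91
= 13.75 MPa

13.75


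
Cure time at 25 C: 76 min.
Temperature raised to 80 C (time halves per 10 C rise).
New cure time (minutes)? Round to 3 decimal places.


Acceleration factor = 2^(55/10) = 45.2548
New time = 76 / 45.2548 = 1.679 min

1.679


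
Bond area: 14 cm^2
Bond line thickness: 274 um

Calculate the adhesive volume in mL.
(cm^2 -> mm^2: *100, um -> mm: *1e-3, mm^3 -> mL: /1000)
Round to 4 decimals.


V = 14*100 * 274*1e-3 / 1000
= 0.3836 mL

0.3836


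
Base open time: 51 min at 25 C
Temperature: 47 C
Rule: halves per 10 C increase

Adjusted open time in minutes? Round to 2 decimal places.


Acceleration = 2^((47-25)/10) = 4.5948
Open time = 51 / 4.5948 = 11.10 min

11.10


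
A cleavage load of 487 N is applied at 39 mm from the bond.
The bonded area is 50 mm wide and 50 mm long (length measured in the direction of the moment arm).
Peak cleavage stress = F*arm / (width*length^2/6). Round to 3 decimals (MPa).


Moment = 487 * 39 = 18993 N*mm
Section modulus = 50 * 2500 / 6 = 125000 / 6 mm^3
Stress = 18993 / (125000 / 6) = 113958 / 125000
= 0.912 MPa

0.912


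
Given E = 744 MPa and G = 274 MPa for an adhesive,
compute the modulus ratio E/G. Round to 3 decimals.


E/G ratio = 744 / 274 = 2.715

2.715


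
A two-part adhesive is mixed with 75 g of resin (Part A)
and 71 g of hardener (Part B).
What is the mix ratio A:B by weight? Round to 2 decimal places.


Mix ratio = mass_A / mass_B
= 75 / 71
= 1.06

1.06


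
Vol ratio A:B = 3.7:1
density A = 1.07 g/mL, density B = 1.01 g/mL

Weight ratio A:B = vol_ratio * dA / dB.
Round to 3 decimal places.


Weight ratio = 3.7 * 1.07 / 1.01
= 3.920

3.920


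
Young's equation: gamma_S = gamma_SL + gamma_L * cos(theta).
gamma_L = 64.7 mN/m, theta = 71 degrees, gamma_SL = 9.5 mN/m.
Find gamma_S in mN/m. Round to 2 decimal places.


cos(71 deg) = 0.325568
gamma_S = 9.5 + 64.7 * 0.325568
= 30.56 mN/m

30.56


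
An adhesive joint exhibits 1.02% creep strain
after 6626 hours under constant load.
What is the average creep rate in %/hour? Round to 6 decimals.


Creep rate = strain / time
= 1.02 / 6626
= 0.000154 %/h

0.000154


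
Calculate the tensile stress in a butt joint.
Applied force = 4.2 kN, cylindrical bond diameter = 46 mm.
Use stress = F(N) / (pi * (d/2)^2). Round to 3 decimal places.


A = pi * 23.0^2 = 1661.9025 mm^2
sigma = 4200.0 / 1661.9025 = 2.527 MPa

2.527


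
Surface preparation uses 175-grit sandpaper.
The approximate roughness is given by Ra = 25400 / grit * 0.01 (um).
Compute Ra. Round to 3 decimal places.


Ra = 25400 / 175 * 0.01
= 254 / 175
= 1.451 um

1.451


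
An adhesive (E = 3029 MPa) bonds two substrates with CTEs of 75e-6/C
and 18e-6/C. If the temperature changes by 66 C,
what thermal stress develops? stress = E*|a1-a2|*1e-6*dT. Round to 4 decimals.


Stress = 3029 * |75 - 18| * 1e-6 * 66
= 11.3951 MPa

11.3951


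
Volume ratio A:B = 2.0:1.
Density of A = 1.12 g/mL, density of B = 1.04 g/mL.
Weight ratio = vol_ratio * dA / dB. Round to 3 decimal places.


Wt ratio = 2.0 * 1.12 / 1.04
= 2.154

2.154


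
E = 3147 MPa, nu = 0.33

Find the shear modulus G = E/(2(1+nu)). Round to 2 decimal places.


G = 3147 / (2 * 1.33)
= 1183.08 MPa

1183.08


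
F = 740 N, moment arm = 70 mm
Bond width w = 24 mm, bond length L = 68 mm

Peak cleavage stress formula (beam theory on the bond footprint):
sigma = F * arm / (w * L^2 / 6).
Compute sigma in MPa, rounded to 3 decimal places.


sigma = (740 * 70) / (24 * 4624 / 6)
= 51800 * 6 / 110976
= 310800 / 110976
= 2.801 MPa

2.801


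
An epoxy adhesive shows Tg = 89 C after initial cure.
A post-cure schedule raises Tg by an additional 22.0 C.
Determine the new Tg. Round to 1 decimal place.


New Tg = 89 + 22.0
= 111.0 C

111.0


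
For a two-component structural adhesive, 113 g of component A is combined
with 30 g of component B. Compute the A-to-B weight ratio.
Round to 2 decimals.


Weight ratio A:B = 113 / 30
= 3.77

3.77


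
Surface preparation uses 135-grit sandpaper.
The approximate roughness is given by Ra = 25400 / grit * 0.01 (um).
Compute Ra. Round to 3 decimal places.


Ra = 25400 / 135 * 0.01
= 254 / 135
= 1.881 um

1.881


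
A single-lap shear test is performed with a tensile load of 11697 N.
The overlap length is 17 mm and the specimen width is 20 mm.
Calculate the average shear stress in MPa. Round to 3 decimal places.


Shear stress = F / (overlap * width)
= 11697 / (17 * 20)
= 11697 / 340
= 34.403 MPa

34.403


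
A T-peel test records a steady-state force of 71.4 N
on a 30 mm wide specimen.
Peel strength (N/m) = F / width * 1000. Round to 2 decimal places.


Peel strength = 71.4 / 30 * 1000
= 2380.00 N/m

2380.00


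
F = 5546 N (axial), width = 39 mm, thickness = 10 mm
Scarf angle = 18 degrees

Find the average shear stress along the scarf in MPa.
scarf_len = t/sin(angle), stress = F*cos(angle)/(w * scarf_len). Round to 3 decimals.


scarf_len = 10/sin(18 deg) = 32.3607
cos(18 deg) = 0.951057
stress = 5546*0.951057/(39*32.3607) = 4.179 MPa

4.179


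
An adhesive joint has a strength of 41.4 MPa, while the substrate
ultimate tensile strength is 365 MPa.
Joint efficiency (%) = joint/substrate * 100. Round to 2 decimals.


Efficiency = 41.4 / 365 * 100
= 11.34%

11.34


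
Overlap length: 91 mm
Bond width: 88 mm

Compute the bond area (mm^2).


Bond area = 91 * 88 = 8008 mm^2

8008


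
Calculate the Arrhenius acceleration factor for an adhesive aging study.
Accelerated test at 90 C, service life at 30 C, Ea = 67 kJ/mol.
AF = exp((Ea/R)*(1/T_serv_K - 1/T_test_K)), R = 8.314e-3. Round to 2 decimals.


T_test = 363.15 K, T_serv = 303.15 K
Ea/R = 67 / 0.008314 = 8058.70
AF = exp(8058.70 * (1/303.15 - 1/363.15))
= 80.81

80.81


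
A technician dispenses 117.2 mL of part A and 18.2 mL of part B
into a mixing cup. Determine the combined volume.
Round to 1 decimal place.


Combined volume = 117.2 + 18.2
= 135.4 mL

135.4


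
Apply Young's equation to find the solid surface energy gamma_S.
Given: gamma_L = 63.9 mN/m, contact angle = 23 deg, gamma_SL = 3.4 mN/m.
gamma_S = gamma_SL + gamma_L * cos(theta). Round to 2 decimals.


theta_rad = 23 * pi/180 = 0.401426
gamma_S = 3.4 + 63.9 * cos(0.401426)
= 62.22 mN/m

62.22


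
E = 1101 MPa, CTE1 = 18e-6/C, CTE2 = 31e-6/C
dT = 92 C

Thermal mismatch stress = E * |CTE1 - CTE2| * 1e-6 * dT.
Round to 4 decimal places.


= 1101 * 13e-6 * 92
= 1.3168 MPa

1.3168


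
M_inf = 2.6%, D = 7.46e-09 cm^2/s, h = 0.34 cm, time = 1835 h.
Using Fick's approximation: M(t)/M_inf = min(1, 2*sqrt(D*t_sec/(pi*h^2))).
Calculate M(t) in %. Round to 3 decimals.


t = 6606000 s
ratio = min(1, 2*sqrt(7.46e-09*6606000/(pi*0.1156)))
= 0.736741
M(t) = 2.6 * 0.736741 = 1.916%

1.916


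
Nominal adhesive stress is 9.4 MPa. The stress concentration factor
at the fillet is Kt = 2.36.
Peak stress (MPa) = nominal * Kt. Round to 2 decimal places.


Peak = 9.4 * 2.36 = 22.18 MPa

22.18


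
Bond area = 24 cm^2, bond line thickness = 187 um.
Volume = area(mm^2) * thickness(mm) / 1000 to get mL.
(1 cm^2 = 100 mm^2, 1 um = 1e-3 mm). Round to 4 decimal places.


area_mm2 = 24 * 100 = 2400
blt_mm = 187 * 1e-3 = 0.187
vol_mm3 = 2400 * 0.187 = 448.8
vol_mL = 448.8 / 1000 = 0.4488 mL

0.4488


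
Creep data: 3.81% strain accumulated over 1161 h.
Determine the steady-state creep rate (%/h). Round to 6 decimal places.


Rate = 3.81 / 1161 = 0.003282 %/h

0.003282


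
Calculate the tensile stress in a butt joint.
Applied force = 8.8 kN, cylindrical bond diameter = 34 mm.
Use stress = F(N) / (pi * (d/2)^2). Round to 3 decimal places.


A = pi * 17.0^2 = 907.9203 mm^2
sigma = 8800.0 / 907.9203 = 9.692 MPa

9.692


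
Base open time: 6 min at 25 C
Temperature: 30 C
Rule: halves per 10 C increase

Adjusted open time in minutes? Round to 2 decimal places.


Acceleration = 2^((30-25)/10) = 1.4142
Open time = 6 / 1.4142 = 4.24 min

4.24


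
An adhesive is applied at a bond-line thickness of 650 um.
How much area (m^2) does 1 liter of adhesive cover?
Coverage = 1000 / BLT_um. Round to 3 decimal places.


Coverage = 1000 / 650 = 1.538 m^2

1.538


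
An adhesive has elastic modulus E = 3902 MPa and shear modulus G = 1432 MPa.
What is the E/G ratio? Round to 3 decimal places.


E/G = 3902 / 1432 = 2.725

2.725


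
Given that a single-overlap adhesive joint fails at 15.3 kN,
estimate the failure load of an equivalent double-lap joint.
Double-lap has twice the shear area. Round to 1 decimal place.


Double-lap factor = 2
Expected load = 15.3 * 2 = 30.6 kN

30.6


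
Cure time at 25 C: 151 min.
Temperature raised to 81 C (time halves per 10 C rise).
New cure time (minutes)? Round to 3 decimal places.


Acceleration factor = 2^(56/10) = 48.5029
New time = 151 / 48.5029 = 3.113 min

3.113


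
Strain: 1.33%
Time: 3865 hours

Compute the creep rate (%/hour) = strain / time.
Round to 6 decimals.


Creep rate = 1.33 / 3865
= 0.000344 %/h

0.000344


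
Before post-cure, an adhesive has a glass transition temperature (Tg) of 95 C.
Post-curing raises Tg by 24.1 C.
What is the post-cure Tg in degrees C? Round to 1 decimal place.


Tg_post = Tg_base + delta_Tg
= 95 + 24.1
= 119.1 C

119.1


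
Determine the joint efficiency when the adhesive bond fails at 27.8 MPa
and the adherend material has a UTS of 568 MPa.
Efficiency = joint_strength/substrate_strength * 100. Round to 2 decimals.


Joint efficiency = 27.8 / 568 * 100
= 4.89%

4.89


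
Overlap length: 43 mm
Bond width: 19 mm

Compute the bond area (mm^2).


Bond area = 43 * 19 = 817 mm^2

817


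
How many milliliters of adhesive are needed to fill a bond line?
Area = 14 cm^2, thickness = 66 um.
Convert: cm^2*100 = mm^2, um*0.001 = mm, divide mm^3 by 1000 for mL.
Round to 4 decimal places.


= (14 * 100) * (66 * 0.001) / 1000
= 0.0924 mL

0.0924


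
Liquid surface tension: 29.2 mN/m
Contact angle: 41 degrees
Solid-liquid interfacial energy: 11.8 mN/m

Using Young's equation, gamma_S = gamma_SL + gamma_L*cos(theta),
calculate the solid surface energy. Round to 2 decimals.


gamma_S = 11.8 + 29.2 * cos(41)
= 33.84 mN/m

33.84


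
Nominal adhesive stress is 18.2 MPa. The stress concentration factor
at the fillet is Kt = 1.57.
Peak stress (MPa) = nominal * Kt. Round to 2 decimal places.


Peak = 18.2 * 1.57 = 28.57 MPa

28.57


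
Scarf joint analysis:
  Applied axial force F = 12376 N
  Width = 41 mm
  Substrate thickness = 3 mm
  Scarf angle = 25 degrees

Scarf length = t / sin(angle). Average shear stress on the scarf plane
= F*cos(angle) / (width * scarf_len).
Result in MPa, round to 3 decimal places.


Scarf length = 3 / sin(25 deg) = 7.0986 mm
cos(25 deg) = 0.906308
Shear = 12376 * 0.906308 / (41 * 7.0986)
= 38.539 MPa

38.539


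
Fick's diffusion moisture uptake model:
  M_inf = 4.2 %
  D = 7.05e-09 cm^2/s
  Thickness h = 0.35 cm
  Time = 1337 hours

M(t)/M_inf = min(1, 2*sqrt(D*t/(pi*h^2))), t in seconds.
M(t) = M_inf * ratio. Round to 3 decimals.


t_sec = 1337 * 3600 = 4813200
ratio = 2*sqrt(7.05e-09*4813200/(pi*0.35^2))
= min(1, 0.593880)
= 0.593880
M(t) = 4.2 * 0.593880 = 2.494 %

2.494


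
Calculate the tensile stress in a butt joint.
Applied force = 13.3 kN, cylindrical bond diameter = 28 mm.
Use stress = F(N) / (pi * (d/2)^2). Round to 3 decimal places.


A = pi * 14.0^2 = 615.7522 mm^2
sigma = 13300.0 / 615.7522 = 21.600 MPa

21.600


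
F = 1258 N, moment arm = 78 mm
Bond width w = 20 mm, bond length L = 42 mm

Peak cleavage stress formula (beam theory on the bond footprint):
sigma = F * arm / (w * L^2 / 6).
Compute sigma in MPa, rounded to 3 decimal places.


sigma = (1258 * 78) / (20 * 1764 / 6)
= 98124 * 6 / 35280
= 588744 / 35280
= 16.688 MPa

16.688


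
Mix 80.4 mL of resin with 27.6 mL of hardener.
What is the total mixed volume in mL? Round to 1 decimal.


Total = 80.4 + 27.6 = 108.0 mL

108.0


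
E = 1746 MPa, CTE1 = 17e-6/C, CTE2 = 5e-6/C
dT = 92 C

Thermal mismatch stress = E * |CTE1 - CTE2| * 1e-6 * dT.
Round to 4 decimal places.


= 1746 * 12e-6 * 92
= 1.9276 MPa

1.9276


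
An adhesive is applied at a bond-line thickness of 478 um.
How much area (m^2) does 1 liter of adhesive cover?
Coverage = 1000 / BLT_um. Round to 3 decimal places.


Coverage = 1000 / 478 = 2.092 m^2

2.092


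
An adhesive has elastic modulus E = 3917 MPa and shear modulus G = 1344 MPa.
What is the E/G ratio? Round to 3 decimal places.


E/G = 3917 / 1344 = 2.914

2.914


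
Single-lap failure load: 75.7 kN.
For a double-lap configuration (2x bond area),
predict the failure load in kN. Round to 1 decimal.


Failure load = 75.7 * 2 = 151.4 kN

151.4


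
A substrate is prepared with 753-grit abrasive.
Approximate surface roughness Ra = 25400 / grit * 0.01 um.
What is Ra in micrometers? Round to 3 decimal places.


Ra = 25400 / 753 * 0.01 = 0.337 um

0.337


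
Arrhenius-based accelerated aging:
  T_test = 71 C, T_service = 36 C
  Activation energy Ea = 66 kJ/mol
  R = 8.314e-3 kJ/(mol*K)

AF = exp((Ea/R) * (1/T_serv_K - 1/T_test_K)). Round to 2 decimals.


T_test_K = 344.15, T_serv_K = 309.15
AF = exp((66/8.314e-3) * (1/309.15 - 1/344.15))
= 13.62

13.62


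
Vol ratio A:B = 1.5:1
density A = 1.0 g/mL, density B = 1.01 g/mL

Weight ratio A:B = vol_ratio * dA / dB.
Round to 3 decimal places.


Weight ratio = 1.5 * 1.0 / 1.01
= 1.485

1.485


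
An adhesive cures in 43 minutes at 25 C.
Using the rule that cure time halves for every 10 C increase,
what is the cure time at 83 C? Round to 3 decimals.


Factor = 2^((83 - 25) / 10) = 55.7152
Cure time = 43 / 55.7152
= 0.772 minutes

0.772


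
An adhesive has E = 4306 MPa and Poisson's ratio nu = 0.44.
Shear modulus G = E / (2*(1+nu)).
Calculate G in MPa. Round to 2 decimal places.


G = 4306 / (2*(1+0.44))
= 4306 / 2.88
= 1495.14 MPa

1495.14


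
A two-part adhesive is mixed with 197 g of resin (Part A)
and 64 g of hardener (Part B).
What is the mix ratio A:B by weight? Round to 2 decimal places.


Mix ratio = mass_A / mass_B
= 197 / 64
= 3.08

3.08


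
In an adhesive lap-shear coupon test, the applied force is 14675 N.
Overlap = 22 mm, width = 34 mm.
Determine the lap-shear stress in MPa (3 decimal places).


stress = F / (overlap * width)
= 14675 / (22 * 34)
= 19.619 MPa

19.619


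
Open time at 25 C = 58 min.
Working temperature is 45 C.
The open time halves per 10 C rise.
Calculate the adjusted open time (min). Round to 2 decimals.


factor = 2^((45 - 25) / 10) = 4.0000
ot = 58 / 4.0000 = 14.50 min

14.50


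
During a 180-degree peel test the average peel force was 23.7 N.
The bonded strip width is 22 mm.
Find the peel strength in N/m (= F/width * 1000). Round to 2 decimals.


Peel strength = F/width * 1000
= 23.7 / 22 * 1000
= 1077.27 N/m

1077.27


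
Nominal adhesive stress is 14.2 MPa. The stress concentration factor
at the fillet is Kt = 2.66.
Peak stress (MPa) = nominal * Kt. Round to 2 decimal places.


Peak = 14.2 * 2.66 = 37.77 MPa

37.77


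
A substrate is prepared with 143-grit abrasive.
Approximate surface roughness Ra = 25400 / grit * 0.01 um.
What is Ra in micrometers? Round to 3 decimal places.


Ra = 25400 / 143 * 0.01 = 1.776 um

1.776


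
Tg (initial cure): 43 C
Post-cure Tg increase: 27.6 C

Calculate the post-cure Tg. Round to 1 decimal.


Post-cure Tg = 43 + 27.6 = 70.6 C

70.6


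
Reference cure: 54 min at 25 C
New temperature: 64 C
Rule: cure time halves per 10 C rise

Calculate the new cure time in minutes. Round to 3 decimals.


factor = 2^((64-25)/10) = 14.9285
t_new = 54 / 14.9285 = 3.617 min

3.617


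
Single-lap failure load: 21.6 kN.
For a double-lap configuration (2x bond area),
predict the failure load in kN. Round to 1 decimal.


Failure load = 21.6 * 2 = 43.2 kN

43.2


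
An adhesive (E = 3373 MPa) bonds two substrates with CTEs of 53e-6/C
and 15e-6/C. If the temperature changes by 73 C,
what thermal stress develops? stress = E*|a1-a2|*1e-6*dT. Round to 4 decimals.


Stress = 3373 * |53 - 15| * 1e-6 * 73
= 9.3567 MPa

9.3567


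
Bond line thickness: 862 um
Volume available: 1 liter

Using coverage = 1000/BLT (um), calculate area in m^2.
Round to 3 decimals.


1 L = 1e6 mm^3, thickness = 862 um = 0.862 mm
Area = 1e6 / 0.862 mm^2 = (1e6 / 0.862) / 1e6 m^2 = 1000 / 862 m^2
= 1.160 m^2

1.160


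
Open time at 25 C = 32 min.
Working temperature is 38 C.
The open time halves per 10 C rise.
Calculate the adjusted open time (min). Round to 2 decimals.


factor = 2^((38 - 25) / 10) = 2.4623
ot = 32 / 2.4623 = 13.00 min

13.00


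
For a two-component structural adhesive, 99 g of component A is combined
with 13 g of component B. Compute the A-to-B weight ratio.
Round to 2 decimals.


Weight ratio A:B = 99 / 13
= 7.62

7.62


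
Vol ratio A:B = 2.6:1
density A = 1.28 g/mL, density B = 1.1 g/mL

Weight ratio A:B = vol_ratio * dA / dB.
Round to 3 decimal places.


Weight ratio = 2.6 * 1.28 / 1.1
= 3.025

3.025


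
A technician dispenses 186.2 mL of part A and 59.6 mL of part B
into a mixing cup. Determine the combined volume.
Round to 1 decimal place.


Combined volume = 186.2 + 59.6
= 245.8 mL

245.8


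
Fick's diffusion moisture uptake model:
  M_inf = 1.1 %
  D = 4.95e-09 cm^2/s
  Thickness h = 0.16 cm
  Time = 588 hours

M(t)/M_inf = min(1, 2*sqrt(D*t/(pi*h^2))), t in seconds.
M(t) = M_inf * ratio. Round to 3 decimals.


t_sec = 588 * 3600 = 2116800
ratio = 2*sqrt(4.95e-09*2116800/(pi*0.16^2))
= min(1, 0.721901)
= 0.721901
M(t) = 1.1 * 0.721901 = 0.794 %

0.794


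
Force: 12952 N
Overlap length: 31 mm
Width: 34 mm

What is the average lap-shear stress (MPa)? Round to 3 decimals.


Average shear stress = F / (overlap * width)
= 12952 / (31 * 34)
= 12.288 MPa

12.288


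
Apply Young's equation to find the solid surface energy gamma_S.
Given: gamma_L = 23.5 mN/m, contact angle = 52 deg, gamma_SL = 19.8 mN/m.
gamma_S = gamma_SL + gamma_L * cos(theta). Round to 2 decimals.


theta_rad = 52 * pi/180 = 0.907571
gamma_S = 19.8 + 23.5 * cos(0.907571)
= 34.27 mN/m

34.27


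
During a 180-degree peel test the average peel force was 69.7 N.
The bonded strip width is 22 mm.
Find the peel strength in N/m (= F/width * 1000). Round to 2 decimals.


Peel strength = F/width * 1000
= 69.7 / 22 * 1000
= 3168.18 N/m

3168.18


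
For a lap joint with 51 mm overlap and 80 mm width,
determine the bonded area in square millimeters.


Area = 51 * 80 = 4080 mm^2

4080


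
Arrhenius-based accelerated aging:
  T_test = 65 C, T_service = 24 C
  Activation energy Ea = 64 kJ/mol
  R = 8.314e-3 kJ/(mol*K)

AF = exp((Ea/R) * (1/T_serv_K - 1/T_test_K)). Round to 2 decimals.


T_test_K = 338.15, T_serv_K = 297.15
AF = exp((64/8.314e-3) * (1/297.15 - 1/338.15))
= 23.13

23.13


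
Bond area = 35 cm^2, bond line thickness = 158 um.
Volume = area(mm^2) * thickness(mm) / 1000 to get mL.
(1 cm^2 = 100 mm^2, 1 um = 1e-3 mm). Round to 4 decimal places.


area_mm2 = 35 * 100 = 3500
blt_mm = 158 * 1e-3 = 0.158
vol_mm3 = 3500 * 0.158 = 553.0
vol_mL = 553.0 / 1000 = 0.5530 mL

0.5530


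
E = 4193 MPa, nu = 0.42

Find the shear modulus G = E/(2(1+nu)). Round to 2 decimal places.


G = 4193 / (2 * 1.42)
= 1476.41 MPa

1476.41


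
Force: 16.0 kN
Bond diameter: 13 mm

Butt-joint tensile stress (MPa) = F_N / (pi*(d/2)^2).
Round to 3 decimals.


F_N = 16.0 * 1000 = 16000.0 N
A = pi*(6.5)^2 = 132.7323 mm^2
stress = 16000.0 / 132.7323 = 120.543 MPa

120.543


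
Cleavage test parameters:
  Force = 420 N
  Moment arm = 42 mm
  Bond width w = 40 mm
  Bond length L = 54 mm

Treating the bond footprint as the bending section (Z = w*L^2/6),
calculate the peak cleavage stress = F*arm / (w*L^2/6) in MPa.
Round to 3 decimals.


M = 420 * 42 = 17640 N*mm
Z = 40 * 54^2 / 6 = 116640 / 6 mm^3
sigma = M / Z = 6 * 17640 / 116640 = 105840 / 116640
= 0.907 MPa

0.907


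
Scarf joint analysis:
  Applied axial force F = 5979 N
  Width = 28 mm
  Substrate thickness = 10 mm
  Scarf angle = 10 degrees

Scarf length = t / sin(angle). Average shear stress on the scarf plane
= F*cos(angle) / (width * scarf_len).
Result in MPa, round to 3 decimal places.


Scarf length = 10 / sin(10 deg) = 57.5877 mm
cos(10 deg) = 0.984808
Shear = 5979 * 0.984808 / (28 * 57.5877)
= 3.652 MPa

3.652


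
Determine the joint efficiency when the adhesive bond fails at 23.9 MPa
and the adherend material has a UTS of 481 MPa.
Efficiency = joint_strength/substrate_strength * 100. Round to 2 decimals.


Joint efficiency = 23.9 / 481 * 100
= 4.97%

4.97


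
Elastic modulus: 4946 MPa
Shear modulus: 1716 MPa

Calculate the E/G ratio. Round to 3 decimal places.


E / G = 4946 / 1716 = 2.882

2.882


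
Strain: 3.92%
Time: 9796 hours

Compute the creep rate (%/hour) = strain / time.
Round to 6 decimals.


Creep rate = 3.92 / 9796
= 0.000400 %/h

0.000400


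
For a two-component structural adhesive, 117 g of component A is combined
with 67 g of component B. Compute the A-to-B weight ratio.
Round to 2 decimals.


Weight ratio A:B = 117 / 67
= 1.75

1.75


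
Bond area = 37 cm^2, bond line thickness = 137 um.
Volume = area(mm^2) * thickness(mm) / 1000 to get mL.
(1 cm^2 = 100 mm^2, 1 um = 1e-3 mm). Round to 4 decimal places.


area_mm2 = 37 * 100 = 3700
blt_mm = 137 * 1e-3 = 0.137
vol_mm3 = 3700 * 0.137 = 506.9
vol_mL = 506.9 / 1000 = 0.5069 mL

0.5069


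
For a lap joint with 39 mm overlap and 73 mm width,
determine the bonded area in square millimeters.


Area = 39 * 73 = 2847 mm^2

2847


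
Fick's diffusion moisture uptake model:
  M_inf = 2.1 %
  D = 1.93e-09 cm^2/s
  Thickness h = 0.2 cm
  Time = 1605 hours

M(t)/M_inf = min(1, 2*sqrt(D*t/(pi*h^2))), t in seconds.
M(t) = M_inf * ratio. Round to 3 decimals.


t_sec = 1605 * 3600 = 5778000
ratio = 2*sqrt(1.93e-09*5778000/(pi*0.2^2))
= min(1, 0.595789)
= 0.595789
M(t) = 2.1 * 0.595789 = 1.251 %

1.251


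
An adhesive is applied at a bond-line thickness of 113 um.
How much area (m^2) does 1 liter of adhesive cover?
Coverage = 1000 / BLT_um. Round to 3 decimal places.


Coverage = 1000 / 113 = 8.850 m^2

8.850


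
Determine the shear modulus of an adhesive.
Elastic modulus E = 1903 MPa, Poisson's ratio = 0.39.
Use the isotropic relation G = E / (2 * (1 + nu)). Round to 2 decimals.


G = 1903 / (2*(1+0.39)) = 1903 / 2.78
= 684.53 MPa

684.53


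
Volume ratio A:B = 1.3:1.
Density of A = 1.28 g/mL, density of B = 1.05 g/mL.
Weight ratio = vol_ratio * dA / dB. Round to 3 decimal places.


Wt ratio = 1.3 * 1.28 / 1.05
= 1.585

1.585


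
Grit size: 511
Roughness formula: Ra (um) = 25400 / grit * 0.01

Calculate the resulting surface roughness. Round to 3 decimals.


Ra = 25400 / 511 * 0.01
= 0.497 um

0.497


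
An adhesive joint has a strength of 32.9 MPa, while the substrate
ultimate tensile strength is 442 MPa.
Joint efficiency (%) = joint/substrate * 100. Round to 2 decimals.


Efficiency = 32.9 / 442 * 100
= 7.44%

7.44


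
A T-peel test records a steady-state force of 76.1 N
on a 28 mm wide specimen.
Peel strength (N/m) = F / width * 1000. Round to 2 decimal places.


Peel strength = 76.1 / 28 * 1000
= 2717.86 N/m

2717.86


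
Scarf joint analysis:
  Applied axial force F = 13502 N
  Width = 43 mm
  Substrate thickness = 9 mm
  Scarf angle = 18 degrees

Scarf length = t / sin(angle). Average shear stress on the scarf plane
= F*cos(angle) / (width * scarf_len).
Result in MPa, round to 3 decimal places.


Scarf length = 9 / sin(18 deg) = 29.1246 mm
cos(18 deg) = 0.951057
Shear = 13502 * 0.951057 / (43 * 29.1246)
= 10.254 MPa

10.254


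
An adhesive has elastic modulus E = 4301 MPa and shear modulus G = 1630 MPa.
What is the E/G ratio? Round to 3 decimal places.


E/G = 4301 / 1630 = 2.639

2.639


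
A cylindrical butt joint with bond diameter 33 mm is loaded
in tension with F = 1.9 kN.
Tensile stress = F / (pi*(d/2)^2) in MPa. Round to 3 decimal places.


Area = pi * (33/2)^2 = 855.2986 mm^2
Stress = 1.9*1000 / 855.2986
= 2.221 MPa

2.221


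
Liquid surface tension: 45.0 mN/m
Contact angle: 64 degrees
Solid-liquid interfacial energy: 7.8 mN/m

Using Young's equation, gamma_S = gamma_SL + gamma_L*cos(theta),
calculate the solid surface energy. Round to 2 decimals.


gamma_S = 7.8 + 45.0 * cos(64)
= 27.53 mN/m

27.53


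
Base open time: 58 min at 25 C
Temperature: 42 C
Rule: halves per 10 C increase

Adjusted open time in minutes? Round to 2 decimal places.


Acceleration = 2^((42-25)/10) = 3.2490
Open time = 58 / 3.2490 = 17.85 min

17.85


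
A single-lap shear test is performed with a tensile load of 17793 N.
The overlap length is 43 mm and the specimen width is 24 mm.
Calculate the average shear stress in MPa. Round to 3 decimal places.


Shear stress = F / (overlap * width)
= 17793 / (43 * 24)
= 17793 / 1032
= 17.241 MPa

17.241


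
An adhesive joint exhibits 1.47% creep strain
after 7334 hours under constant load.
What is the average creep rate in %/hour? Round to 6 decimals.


Creep rate = strain / time
= 1.47 / 7334
= 0.000200 %/h

0.000200


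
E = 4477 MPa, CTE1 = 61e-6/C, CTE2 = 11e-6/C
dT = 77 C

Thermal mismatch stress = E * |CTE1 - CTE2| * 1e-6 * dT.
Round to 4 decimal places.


= 4477 * 50e-6 * 77
= 17.2365 MPa

17.2365


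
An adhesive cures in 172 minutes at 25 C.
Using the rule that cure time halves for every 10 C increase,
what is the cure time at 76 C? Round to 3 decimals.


Factor = 2^((76 - 25) / 10) = 34.2968
Cure time = 172 / 34.2968
= 5.015 minutes

5.015


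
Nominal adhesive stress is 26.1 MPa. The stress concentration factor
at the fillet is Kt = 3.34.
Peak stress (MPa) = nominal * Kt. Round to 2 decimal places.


Peak = 26.1 * 3.34 = 87.17 MPa

87.17


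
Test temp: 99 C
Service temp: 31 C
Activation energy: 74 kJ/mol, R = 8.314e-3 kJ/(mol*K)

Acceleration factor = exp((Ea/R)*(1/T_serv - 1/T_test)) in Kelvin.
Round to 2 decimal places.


AF = exp((74/0.008314)*(1/304.15 - 1/372.15))
= 210.02

210.02


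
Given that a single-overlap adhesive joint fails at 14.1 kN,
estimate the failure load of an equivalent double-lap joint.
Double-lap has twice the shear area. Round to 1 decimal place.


Double-lap factor = 2
Expected load = 14.1 * 2 = 28.2 kN

28.2


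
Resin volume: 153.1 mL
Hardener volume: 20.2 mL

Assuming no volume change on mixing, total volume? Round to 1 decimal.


V_total = 153.1 + 20.2 = 173.3 mL

173.3


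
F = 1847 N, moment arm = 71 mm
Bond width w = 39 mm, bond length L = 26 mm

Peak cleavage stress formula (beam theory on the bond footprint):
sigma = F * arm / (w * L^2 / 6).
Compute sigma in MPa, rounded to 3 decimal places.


sigma = (1847 * 71) / (39 * 676 / 6)
= 131137 * 6 / 26364
= 786822 / 26364
= 29.845 MPa

29.845


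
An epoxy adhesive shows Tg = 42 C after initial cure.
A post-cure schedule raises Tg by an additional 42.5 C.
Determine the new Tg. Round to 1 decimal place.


New Tg = 42 + 42.5
= 84.5 C

84.5


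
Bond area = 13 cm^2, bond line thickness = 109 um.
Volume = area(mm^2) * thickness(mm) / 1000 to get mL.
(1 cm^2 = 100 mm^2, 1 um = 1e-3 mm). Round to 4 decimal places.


area_mm2 = 13 * 100 = 1300
blt_mm = 109 * 1e-3 = 0.109
vol_mm3 = 1300 * 0.109 = 141.7
vol_mL = 141.7 / 1000 = 0.1417 mL

0.1417


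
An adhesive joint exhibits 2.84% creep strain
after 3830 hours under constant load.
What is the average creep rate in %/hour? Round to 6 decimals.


Creep rate = strain / time
= 2.84 / 3830
= 0.000742 %/h

0.000742


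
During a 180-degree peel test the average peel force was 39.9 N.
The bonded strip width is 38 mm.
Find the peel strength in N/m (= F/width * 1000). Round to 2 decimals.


Peel strength = F/width * 1000
= 39.9 / 38 * 1000
= 1050.00 N/m

1050.00


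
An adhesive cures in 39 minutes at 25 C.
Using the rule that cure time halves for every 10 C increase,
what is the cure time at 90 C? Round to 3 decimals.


Factor = 2^((90 - 25) / 10) = 90.5097
Cure time = 39 / 90.5097
= 0.431 minutes

0.431


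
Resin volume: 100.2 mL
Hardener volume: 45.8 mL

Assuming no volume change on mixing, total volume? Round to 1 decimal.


V_total = 100.2 + 45.8 = 146.0 mL

146.0


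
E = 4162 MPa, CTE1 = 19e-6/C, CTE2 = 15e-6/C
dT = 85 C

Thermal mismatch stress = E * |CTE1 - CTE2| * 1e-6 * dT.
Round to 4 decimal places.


= 4162 * 4e-6 * 85
= 1.4151 MPa

1.4151


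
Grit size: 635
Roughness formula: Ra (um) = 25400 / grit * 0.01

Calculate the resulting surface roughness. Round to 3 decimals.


Ra = 25400 / 635 * 0.01
= 0.400 um

0.400


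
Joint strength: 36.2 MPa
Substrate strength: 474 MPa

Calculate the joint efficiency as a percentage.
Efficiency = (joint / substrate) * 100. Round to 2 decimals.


Efficiency = (36.2 / 474) * 100 = 7.64%

7.64


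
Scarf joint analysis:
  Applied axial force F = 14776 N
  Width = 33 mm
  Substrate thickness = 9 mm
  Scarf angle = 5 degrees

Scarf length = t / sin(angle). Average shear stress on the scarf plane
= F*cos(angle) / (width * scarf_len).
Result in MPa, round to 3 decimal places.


Scarf length = 9 / sin(5 deg) = 103.2634 mm
cos(5 deg) = 0.996195
Shear = 14776 * 0.996195 / (33 * 103.2634)
= 4.320 MPa

4.320


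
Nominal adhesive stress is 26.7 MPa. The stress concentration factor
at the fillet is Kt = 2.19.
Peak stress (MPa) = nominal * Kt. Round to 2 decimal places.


Peak = 26.7 * 2.19 = 58.47 MPa

58.47


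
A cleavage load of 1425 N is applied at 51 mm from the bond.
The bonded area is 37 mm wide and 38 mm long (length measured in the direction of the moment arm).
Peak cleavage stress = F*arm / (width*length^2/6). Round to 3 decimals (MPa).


Moment = 1425 * 51 = 72675 N*mm
Section modulus = 37 * 1444 / 6 = 53428 / 6 mm^3
Stress = 72675 / (53428 / 6) = 436050 / 53428
= 8.161 MPa

8.161


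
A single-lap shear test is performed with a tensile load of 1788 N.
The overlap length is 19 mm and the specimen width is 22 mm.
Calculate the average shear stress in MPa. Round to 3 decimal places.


Shear stress = F / (overlap * width)
= 1788 / (19 * 22)
= 1788 / 418
= 4.278 MPa

4.278


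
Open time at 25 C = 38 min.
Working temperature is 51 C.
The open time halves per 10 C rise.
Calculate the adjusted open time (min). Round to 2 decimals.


factor = 2^((51 - 25) / 10) = 6.0629
ot = 38 / 6.0629 = 6.27 min

6.27


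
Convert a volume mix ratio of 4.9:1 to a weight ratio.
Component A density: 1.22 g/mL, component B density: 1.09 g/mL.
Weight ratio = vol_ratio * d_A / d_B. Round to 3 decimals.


= 4.9 * 1.22 / 1.09 = 5.484

5.484


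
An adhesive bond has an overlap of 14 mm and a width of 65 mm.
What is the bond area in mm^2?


Bond area = overlap * width
= 14 * 65
= 910 mm^2

910


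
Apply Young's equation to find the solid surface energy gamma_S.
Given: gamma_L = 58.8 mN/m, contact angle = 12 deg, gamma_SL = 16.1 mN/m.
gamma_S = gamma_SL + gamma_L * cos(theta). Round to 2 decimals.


theta_rad = 12 * pi/180 = 0.209440
gamma_S = 16.1 + 58.8 * cos(0.209440)
= 73.62 mN/m

73.62


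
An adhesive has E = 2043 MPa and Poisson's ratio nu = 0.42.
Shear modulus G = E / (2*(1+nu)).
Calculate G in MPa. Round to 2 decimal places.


G = 2043 / (2*(1+0.42))
= 2043 / 2.84
= 719.37 MPa

719.37


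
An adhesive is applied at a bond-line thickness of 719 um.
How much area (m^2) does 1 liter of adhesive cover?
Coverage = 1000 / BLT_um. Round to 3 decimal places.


Coverage = 1000 / 719 = 1.391 m^2

1.391


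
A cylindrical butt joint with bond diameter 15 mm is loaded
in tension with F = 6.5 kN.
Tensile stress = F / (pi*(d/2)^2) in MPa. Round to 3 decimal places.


Area = pi * (15/2)^2 = 176.7146 mm^2
Stress = 6.5*1000 / 176.7146
= 36.782 MPa

36.782


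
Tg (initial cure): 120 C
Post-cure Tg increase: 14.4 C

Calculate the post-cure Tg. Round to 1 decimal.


Post-cure Tg = 120 + 14.4 = 134.4 C

134.4


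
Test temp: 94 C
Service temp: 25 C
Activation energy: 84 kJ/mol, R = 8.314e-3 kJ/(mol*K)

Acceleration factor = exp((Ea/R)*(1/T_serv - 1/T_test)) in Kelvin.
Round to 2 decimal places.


AF = exp((84/0.008314)*(1/298.15 - 1/367.15))
= 583.21

583.21


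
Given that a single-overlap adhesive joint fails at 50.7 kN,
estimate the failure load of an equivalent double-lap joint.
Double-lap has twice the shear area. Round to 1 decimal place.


Double-lap factor = 2
Expected load = 50.7 * 2 = 101.4 kN

101.4
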